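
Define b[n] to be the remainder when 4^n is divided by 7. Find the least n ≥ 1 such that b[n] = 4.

b[0] = 1, b[1] = 4, b[2] = 2, b[3] = 1.
Since b[3] = b[0] = 1, the sequence is periodic with period 3.
The value 4 first appears (with n ≥ 1) at b[1].

1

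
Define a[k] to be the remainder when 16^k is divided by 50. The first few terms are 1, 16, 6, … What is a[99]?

36

Listing terms: a[0] = 1,  a[1] = 16,  a[2] = 6,  a[3] = 46,  a[4] = 36,  a[5] = 26,  a[6] = 16.
Since a[6] = a[1] = 16, the sequence is eventually periodic: after a pre-period of length 1 it cycles with period 5.
For k ≥ 1, a[k] depends only on (k - 1) mod 5. (99 - 1) mod 5 = 3, so a[99] = a[4] = 36.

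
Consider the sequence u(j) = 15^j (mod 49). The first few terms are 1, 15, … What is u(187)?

Computing terms: u(0) = 1,  u(1) = 15,  u(2) = 29,  u(3) = 43,  u(4) = 8,  u(5) = 22,  u(6) = 36,  u(7) = 1.
The sequence repeats with period 7.
(187 - 0) mod 7 = 5, so u(187) = u(5) = 22.

22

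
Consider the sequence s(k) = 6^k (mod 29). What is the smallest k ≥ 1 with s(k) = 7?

2

We have s(0) = 1, s(1) = 6, s(2) = 7, s(3) = 13, s(4) = 20, s(5) = 4, s(6) = 24, s(7) = 28, s(8) = 23, s(9) = 22, s(10) = 16, s(11) = 9, s(12) = 25, s(13) = 5, s(14) = 1.
The sequence repeats with period 14.
The value 7 first appears (with k ≥ 1) at s(2).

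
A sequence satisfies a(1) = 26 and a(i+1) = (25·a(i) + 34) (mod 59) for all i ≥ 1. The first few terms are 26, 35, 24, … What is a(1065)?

11

Listing terms: a(1) = 26, a(2) = 35, a(3) = 24, a(4) = 44, a(5) = 13, a(6) = 5, a(7) = 41, a(8) = 56, a(9) = 18, a(10) = 12, a(11) = 39, a(12) = 6, a(13) = 7, a(14) = 32, a(15) = 8, a(16) = 57, a(17) = 43, a(18) = 47, a(19) = 29, a(20) = 51, a(21) = 11, a(22) = 14, a(23) = 30, a(24) = 17, a(25) = 46, a(26) = 4, a(27) = 16, a(28) = 21, a(29) = 28, a(30) = 26.
Since a(30) = a(1) = 26, the sequence is periodic with period 29.
So a(1065) = a(1 + ((1065-1) mod 29)) = a(21) = 11.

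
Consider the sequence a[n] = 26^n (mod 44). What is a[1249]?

36

a[1] = 26; a[2] = 16; a[3] = 20; a[4] = 36; a[5] = 12; a[6] = 4; a[7] = 16.
Since a[7] = a[2] = 16, the sequence is eventually periodic: after a pre-period of length 1 it cycles with period 5.
For n ≥ 2, a[n] depends only on (n - 2) mod 5. (1249 - 2) mod 5 = 2, so a[1249] = a[4] = 36.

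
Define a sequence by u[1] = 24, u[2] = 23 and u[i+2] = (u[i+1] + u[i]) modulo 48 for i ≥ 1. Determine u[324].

u[1] = 24, u[2] = 23, u[3] = 47, u[4] = 22, u[5] = 21, u[6] = 43, u[7] = 16, u[8] = 11, u[9] = 27, u[10] = 38, u[11] = 17, u[12] = 7, u[13] = 24, u[14] = 31, u[15] = 7, u[16] = 38, u[17] = 45, u[18] = 35, u[19] = 32, u[20] = 19, u[21] = 3, u[22] = 22, u[23] = 25, u[24] = 47, u[25] = 24, u[26] = 23.
The sequence repeats with period 24.
So u[324] = u[1 + ((324-1) mod 24)] = u[12] = 7.

7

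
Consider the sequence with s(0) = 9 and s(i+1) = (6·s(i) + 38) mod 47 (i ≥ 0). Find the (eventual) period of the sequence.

23

Computing terms: s(0) = 9; s(1) = 45; s(2) = 26; s(3) = 6; s(4) = 27; s(5) = 12; s(6) = 16; s(7) = 40; s(8) = 43; s(9) = 14; s(10) = 28; s(11) = 18; s(12) = 5; s(13) = 21; s(14) = 23; s(15) = 35; s(16) = 13; s(17) = 22; s(18) = 29; s(19) = 24; s(20) = 41; s(21) = 2; s(22) = 3; s(23) = 9.
The sequence repeats with period 23.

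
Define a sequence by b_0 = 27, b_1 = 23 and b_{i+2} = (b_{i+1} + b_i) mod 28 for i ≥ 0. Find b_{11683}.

3

b_0 = 27; b_1 = 23; b_2 = 22; b_3 = 17; b_4 = 11; b_5 = 0; b_6 = 11; b_7 = 11; b_8 = 22; b_9 = 5; b_{10} = 27; b_{11} = 4; b_{12} = 3; b_{13} = 7; b_{14} = 10; b_{15} = 17; b_{16} = 27; b_{17} = 16; b_{18} = 15; b_{19} = 3; b_{20} = 18; b_{21} = 21; b_{22} = 11; b_{23} = 4; b_{24} = 15; b_{25} = 19; b_{26} = 6; b_{27} = 25; b_{28} = 3; b_{29} = 0; b_{30} = 3; b_{31} = 3; b_{32} = 6; b_{33} = 9; b_{34} = 15; b_{35} = 24; b_{36} = 11; b_{37} = 7; b_{38} = 18; b_{39} = 25; b_{40} = 15; b_{41} = 12; b_{42} = 27; b_{43} = 11; b_{44} = 10; b_{45} = 21; b_{46} = 3; b_{47} = 24; b_{48} = 27; b_{49} = 23.
The sequence repeats with period 48.
So b_{11683} = b_{0 + ((11683-0) mod 48)} = b_{19} = 3.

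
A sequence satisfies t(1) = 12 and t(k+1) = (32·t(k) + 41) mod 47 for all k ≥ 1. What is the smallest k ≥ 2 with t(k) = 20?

Computing terms: t(1) = 12,  t(2) = 2,  t(3) = 11,  t(4) = 17,  t(5) = 21,  t(6) = 8,  t(7) = 15,  t(8) = 4,  t(9) = 28,  t(10) = 44,  t(11) = 39,  t(12) = 20,  t(13) = 23,  t(14) = 25,  t(15) = 42,  t(16) = 22,  t(17) = 40,  t(18) = 5,  t(19) = 13,  t(20) = 34,  t(21) = 1,  t(22) = 26,  t(23) = 27,  t(24) = 12.
Since t(24) = t(1) = 12, the sequence is periodic with period 23.
The value 20 first appears (with k ≥ 2) at t(12).

12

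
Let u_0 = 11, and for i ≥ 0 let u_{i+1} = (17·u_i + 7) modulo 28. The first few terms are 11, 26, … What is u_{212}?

15

u_0 = 11; u_1 = 26; u_2 = 1; u_3 = 24; u_4 = 23; u_5 = 6; u_6 = 25; u_7 = 12; u_8 = 15; u_9 = 10; u_{10} = 9; u_{11} = 20; u_{12} = 11.
The sequence repeats with period 12.
(212 - 0) mod 12 = 8, so u_{212} = u_8 = 15.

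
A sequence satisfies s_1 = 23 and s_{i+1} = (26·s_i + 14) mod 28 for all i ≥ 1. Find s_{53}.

We have s_1 = 23; s_2 = 24; s_3 = 22; s_4 = 26; s_5 = 18; s_6 = 6; s_7 = 2; s_8 = 10; s_9 = 22.
Since s_9 = s_3 = 22, the sequence is eventually periodic: after a pre-period of length 2 it cycles with period 6.
For i ≥ 3, s_i depends only on (i - 3) mod 6. (53 - 3) mod 6 = 2, so s_{53} = s_5 = 18.

18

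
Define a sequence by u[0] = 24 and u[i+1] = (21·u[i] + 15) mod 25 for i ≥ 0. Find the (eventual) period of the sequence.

u[0] = 24; u[1] = 19; u[2] = 14; u[3] = 9; u[4] = 4; u[5] = 24.
Since u[5] = u[0] = 24, the sequence is periodic with period 5.

5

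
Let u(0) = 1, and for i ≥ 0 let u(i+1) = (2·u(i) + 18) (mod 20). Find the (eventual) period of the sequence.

4

Computing terms: u(0) = 1, u(1) = 0, u(2) = 18, u(3) = 14, u(4) = 6, u(5) = 10, u(6) = 18.
Since u(6) = u(2) = 18, the sequence is eventually periodic: after a pre-period of length 2 it cycles with period 4.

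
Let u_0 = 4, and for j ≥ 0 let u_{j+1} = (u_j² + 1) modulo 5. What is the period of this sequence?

3

u_0 = 4,  u_1 = 2,  u_2 = 0,  u_3 = 1,  u_4 = 2.
Since u_4 = u_1 = 2, the sequence is eventually periodic: after a pre-period of length 1 it cycles with period 3.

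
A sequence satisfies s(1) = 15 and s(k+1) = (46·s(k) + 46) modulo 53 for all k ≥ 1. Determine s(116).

20

We have s(1) = 15,  s(2) = 47,  s(3) = 35,  s(4) = 13,  s(5) = 8,  s(6) = 43,  s(7) = 10,  s(8) = 29,  s(9) = 2,  s(10) = 32,  s(11) = 34,  s(12) = 20,  s(13) = 12,  s(14) = 15.
The sequence repeats with period 13.
So s(116) = s(1 + ((116-1) mod 13)) = s(12) = 20.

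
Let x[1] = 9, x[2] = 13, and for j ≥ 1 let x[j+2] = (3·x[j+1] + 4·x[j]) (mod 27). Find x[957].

21

We have x[1] = 9, x[2] = 13, x[3] = 21, x[4] = 7, x[5] = 24, x[6] = 19, x[7] = 18, x[8] = 22, x[9] = 3, x[10] = 16, x[11] = 6, x[12] = 1, x[13] = 0, x[14] = 4, x[15] = 12, x[16] = 25, x[17] = 15, x[18] = 10, x[19] = 9, x[20] = 13.
The sequence repeats with period 18.
So x[957] = x[1 + ((957-1) mod 18)] = x[3] = 21.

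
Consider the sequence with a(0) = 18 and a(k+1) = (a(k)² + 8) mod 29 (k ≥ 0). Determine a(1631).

9

Listing terms: a(0) = 18; a(1) = 13; a(2) = 3; a(3) = 17; a(4) = 7; a(5) = 28; a(6) = 9; a(7) = 2; a(8) = 12; a(9) = 7.
Since a(9) = a(4) = 7, the sequence is eventually periodic: after a pre-period of length 4 it cycles with period 5.
For k ≥ 4, a(k) depends only on (k - 4) mod 5. (1631 - 4) mod 5 = 2, so a(1631) = a(6) = 9.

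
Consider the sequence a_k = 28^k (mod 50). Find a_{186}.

4

Computing terms: a_1 = 28, a_2 = 34, a_3 = 2, a_4 = 6, a_5 = 18, a_6 = 4, a_7 = 12, a_8 = 36, a_9 = 8, a_{10} = 24, a_{11} = 22, a_{12} = 16, a_{13} = 48, a_{14} = 44, a_{15} = 32, a_{16} = 46, a_{17} = 38, a_{18} = 14, a_{19} = 42, a_{20} = 26, a_{21} = 28.
The sequence repeats with period 20.
So a_{186} = a_{1 + ((186-1) mod 20)} = a_6 = 4.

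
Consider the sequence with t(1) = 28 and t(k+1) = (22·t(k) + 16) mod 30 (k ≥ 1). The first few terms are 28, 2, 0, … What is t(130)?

22

Computing terms: t(1) = 28, t(2) = 2, t(3) = 0, t(4) = 16, t(5) = 8, t(6) = 12, t(7) = 10, t(8) = 26, t(9) = 18, t(10) = 22, t(11) = 20, t(12) = 6, t(13) = 28.
The sequence repeats with period 12.
(130 - 1) mod 12 = 9, so t(130) = t(10) = 22.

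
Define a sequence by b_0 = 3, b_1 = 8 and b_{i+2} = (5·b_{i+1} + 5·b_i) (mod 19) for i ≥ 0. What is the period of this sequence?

b_0 = 3; b_1 = 8; b_2 = 17; b_3 = 11; b_4 = 7; b_5 = 14; b_6 = 10; b_7 = 6; b_8 = 4; b_9 = 12; b_{10} = 4; b_{11} = 4; b_{12} = 2; b_{13} = 11; b_{14} = 8; b_{15} = 0; b_{16} = 2; b_{17} = 10; b_{18} = 3; b_{19} = 8.
The sequence repeats with period 18.

18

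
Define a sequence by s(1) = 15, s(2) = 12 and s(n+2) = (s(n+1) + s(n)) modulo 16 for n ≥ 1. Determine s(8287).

Computing terms: s(1) = 15; s(2) = 12; s(3) = 11; s(4) = 7; s(5) = 2; s(6) = 9; s(7) = 11; s(8) = 4; s(9) = 15; s(10) = 3; s(11) = 2; s(12) = 5; s(13) = 7; s(14) = 12; s(15) = 3; s(16) = 15; s(17) = 2; s(18) = 1; s(19) = 3; s(20) = 4; s(21) = 7; s(22) = 11; s(23) = 2; s(24) = 13; s(25) = 15; s(26) = 12.
The sequence repeats with period 24.
(8287 - 1) mod 24 = 6, so s(8287) = s(7) = 11.

11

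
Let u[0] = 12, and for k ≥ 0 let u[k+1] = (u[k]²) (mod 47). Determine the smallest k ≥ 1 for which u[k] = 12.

u[0] = 12, u[1] = 3, u[2] = 9, u[3] = 34, u[4] = 28, u[5] = 32, u[6] = 37, u[7] = 6, u[8] = 36, u[9] = 27, u[10] = 24, u[11] = 12.
Since u[11] = u[0] = 12, the sequence is periodic with period 11.
The value 12 next appears (with k ≥ 1) at u[11].

11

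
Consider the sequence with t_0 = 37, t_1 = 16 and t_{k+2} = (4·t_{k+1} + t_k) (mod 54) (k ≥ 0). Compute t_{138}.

We have t_0 = 37; t_1 = 16; t_2 = 47; t_3 = 42; t_4 = 53; t_5 = 38; t_6 = 43; t_7 = 48; t_8 = 19; t_9 = 16; t_{10} = 29; t_{11} = 24; t_{12} = 17; t_{13} = 38; t_{14} = 7; t_{15} = 12; t_{16} = 1; t_{17} = 16; t_{18} = 11; t_{19} = 6; t_{20} = 35; t_{21} = 38; t_{22} = 25; t_{23} = 30; t_{24} = 37; t_{25} = 16.
Since (t_{24}, t_{25}) = (t_0, t_1) = (37, 16) (two consecutive terms determine the rest), the sequence is periodic with period 24.
(138 - 0) mod 24 = 18, so t_{138} = t_{18} = 11.

11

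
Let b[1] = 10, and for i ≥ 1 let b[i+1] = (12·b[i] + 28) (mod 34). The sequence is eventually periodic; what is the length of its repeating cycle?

We have b[1] = 10,  b[2] = 12,  b[3] = 2,  b[4] = 18,  b[5] = 6,  b[6] = 32,  b[7] = 4,  b[8] = 8,  b[9] = 22,  b[10] = 20,  b[11] = 30,  b[12] = 14,  b[13] = 26,  b[14] = 0,  b[15] = 28,  b[16] = 24,  b[17] = 10.
Since b[17] = b[1] = 10, the sequence is periodic with period 16.

16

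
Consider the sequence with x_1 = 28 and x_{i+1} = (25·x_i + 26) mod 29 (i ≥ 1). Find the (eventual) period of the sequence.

Listing terms: x_1 = 28, x_2 = 1, x_3 = 22, x_4 = 25, x_5 = 13, x_6 = 3, x_7 = 14, x_8 = 28.
Since x_8 = x_1 = 28, the sequence is periodic with period 7.

7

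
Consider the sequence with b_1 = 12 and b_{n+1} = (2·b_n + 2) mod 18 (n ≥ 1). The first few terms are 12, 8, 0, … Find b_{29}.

6

We have b_1 = 12, b_2 = 8, b_3 = 0, b_4 = 2, b_5 = 6, b_6 = 14, b_7 = 12.
The sequence repeats with period 6.
(29 - 1) mod 6 = 4, so b_{29} = b_5 = 6.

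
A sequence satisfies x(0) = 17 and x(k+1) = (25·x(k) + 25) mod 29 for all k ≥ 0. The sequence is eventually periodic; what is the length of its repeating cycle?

7

x(0) = 17, x(1) = 15, x(2) = 23, x(3) = 20, x(4) = 3, x(5) = 13, x(6) = 2, x(7) = 17.
The sequence repeats with period 7.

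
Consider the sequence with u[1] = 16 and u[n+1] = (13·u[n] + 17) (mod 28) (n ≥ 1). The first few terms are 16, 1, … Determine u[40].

15

Listing terms: u[1] = 16, u[2] = 1, u[3] = 2, u[4] = 15, u[5] = 16.
The sequence repeats with period 4.
So u[40] = u[1 + ((40-1) mod 4)] = u[4] = 15.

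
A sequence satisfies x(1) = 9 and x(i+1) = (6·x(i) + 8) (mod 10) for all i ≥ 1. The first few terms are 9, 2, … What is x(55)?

Computing terms: x(1) = 9,  x(2) = 2,  x(3) = 0,  x(4) = 8,  x(5) = 6,  x(6) = 4,  x(7) = 2.
Since x(7) = x(2) = 2, the sequence is eventually periodic: after a pre-period of length 1 it cycles with period 5.
For i ≥ 2, x(i) depends only on (i - 2) mod 5. (55 - 2) mod 5 = 3, so x(55) = x(5) = 6.

6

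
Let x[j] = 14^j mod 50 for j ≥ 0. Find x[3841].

x[0] = 1; x[1] = 14; x[2] = 46; x[3] = 44; x[4] = 16; x[5] = 24; x[6] = 36; x[7] = 4; x[8] = 6; x[9] = 34; x[10] = 26; x[11] = 14.
Since x[11] = x[1] = 14, the sequence is eventually periodic: after a pre-period of length 1 it cycles with period 10.
For j ≥ 1, x[j] depends only on (j - 1) mod 10. (3841 - 1) mod 10 = 0, so x[3841] = x[1] = 14.

14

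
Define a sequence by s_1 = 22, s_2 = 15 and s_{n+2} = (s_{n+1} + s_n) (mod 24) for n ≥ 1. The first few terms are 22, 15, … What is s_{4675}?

Listing terms: s_1 = 22; s_2 = 15; s_3 = 13; s_4 = 4; s_5 = 17; s_6 = 21; s_7 = 14; s_8 = 11; s_9 = 1; s_{10} = 12; s_{11} = 13; s_{12} = 1; s_{13} = 14; s_{14} = 15; s_{15} = 5; s_{16} = 20; s_{17} = 1; s_{18} = 21; s_{19} = 22; s_{20} = 19; s_{21} = 17; s_{22} = 12; s_{23} = 5; s_{24} = 17; s_{25} = 22; s_{26} = 15.
Since (s_{25}, s_{26}) = (s_1, s_2) = (22, 15) (two consecutive terms determine the rest), the sequence is periodic with period 24.
So s_{4675} = s_{1 + ((4675-1) mod 24)} = s_{19} = 22.

22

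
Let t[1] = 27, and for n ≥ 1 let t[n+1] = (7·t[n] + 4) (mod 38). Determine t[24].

t[1] = 27,  t[2] = 3,  t[3] = 25,  t[4] = 27.
Since t[4] = t[1] = 27, the sequence is periodic with period 3.
(24 - 1) mod 3 = 2, so t[24] = t[3] = 25.

25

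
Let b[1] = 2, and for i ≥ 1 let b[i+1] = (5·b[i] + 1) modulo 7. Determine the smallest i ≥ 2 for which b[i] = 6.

Listing terms: b[1] = 2,  b[2] = 4,  b[3] = 0,  b[4] = 1,  b[5] = 6,  b[6] = 3,  b[7] = 2.
The sequence repeats with period 6.
The value 6 first appears (with i ≥ 2) at b[5].

5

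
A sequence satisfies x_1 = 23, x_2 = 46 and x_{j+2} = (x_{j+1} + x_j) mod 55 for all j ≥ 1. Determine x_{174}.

5

Computing terms: x_1 = 23,  x_2 = 46,  x_3 = 14,  x_4 = 5,  x_5 = 19,  x_6 = 24,  x_7 = 43,  x_8 = 12,  x_9 = 0,  x_{10} = 12,  x_{11} = 12,  x_{12} = 24,  x_{13} = 36,  x_{14} = 5,  x_{15} = 41,  x_{16} = 46,  x_{17} = 32,  x_{18} = 23,  x_{19} = 0,  x_{20} = 23,  x_{21} = 23,  x_{22} = 46.
The sequence repeats with period 20.
(174 - 1) mod 20 = 13, so x_{174} = x_{14} = 5.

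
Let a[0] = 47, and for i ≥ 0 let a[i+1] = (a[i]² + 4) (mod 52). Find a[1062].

Listing terms: a[0] = 47,  a[1] = 29,  a[2] = 13,  a[3] = 17,  a[4] = 33,  a[5] = 1,  a[6] = 5,  a[7] = 29.
Since a[7] = a[1] = 29, the sequence is eventually periodic: after a pre-period of length 1 it cycles with period 6.
For i ≥ 1, a[i] depends only on (i - 1) mod 6. (1062 - 1) mod 6 = 5, so a[1062] = a[6] = 5.

5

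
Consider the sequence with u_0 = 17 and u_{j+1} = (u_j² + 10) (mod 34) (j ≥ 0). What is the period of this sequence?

3

Listing terms: u_0 = 17,  u_1 = 27,  u_2 = 25,  u_3 = 23,  u_4 = 29,  u_5 = 1,  u_6 = 11,  u_7 = 29.
Since u_7 = u_4 = 29, the sequence is eventually periodic: after a pre-period of length 4 it cycles with period 3.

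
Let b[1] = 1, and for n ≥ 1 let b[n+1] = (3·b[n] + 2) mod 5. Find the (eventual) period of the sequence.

Listing terms: b[1] = 1, b[2] = 0, b[3] = 2, b[4] = 3, b[5] = 1.
The sequence repeats with period 4.

4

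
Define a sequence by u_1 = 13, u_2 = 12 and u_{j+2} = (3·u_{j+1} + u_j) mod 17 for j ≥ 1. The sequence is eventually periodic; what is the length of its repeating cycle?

We have u_1 = 13, u_2 = 12, u_3 = 15, u_4 = 6, u_5 = 16, u_6 = 3, u_7 = 8, u_8 = 10, u_9 = 4, u_{10} = 5, u_{11} = 2, u_{12} = 11, u_{13} = 1, u_{14} = 14, u_{15} = 9, u_{16} = 7, u_{17} = 13, u_{18} = 12.
Since (u_{17}, u_{18}) = (u_1, u_2) = (13, 12) (two consecutive terms determine the rest), the sequence is periodic with period 16.

16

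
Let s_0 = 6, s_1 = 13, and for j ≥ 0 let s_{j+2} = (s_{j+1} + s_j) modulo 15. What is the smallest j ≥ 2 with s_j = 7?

Computing terms: s_0 = 6; s_1 = 13; s_2 = 4; s_3 = 2; s_4 = 6; s_5 = 8; s_6 = 14; s_7 = 7; s_8 = 6; s_9 = 13.
The sequence repeats with period 8.
The value 7 first appears (with j ≥ 2) at s_7.

7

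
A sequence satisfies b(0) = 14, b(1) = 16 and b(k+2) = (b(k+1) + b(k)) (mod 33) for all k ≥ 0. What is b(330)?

3

We have b(0) = 14,  b(1) = 16,  b(2) = 30,  b(3) = 13,  b(4) = 10,  b(5) = 23,  b(6) = 0,  b(7) = 23,  b(8) = 23,  b(9) = 13,  b(10) = 3,  b(11) = 16,  b(12) = 19,  b(13) = 2,  b(14) = 21,  b(15) = 23,  b(16) = 11,  b(17) = 1,  b(18) = 12,  b(19) = 13,  b(20) = 25,  b(21) = 5,  b(22) = 30,  b(23) = 2,  b(24) = 32,  b(25) = 1,  b(26) = 0,  b(27) = 1,  b(28) = 1,  b(29) = 2,  b(30) = 3,  b(31) = 5,  b(32) = 8,  b(33) = 13,  b(34) = 21,  b(35) = 1,  b(36) = 22,  b(37) = 23,  b(38) = 12,  b(39) = 2,  b(40) = 14,  b(41) = 16.
Since (b(40), b(41)) = (b(0), b(1)) = (14, 16) (two consecutive terms determine the rest), the sequence is periodic with period 40.
(330 - 0) mod 40 = 10, so b(330) = b(10) = 3.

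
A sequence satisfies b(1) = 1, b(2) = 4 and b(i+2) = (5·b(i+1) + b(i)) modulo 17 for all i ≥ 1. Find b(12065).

5

We have b(1) = 1,  b(2) = 4,  b(3) = 4,  b(4) = 7,  b(5) = 5,  b(6) = 15,  b(7) = 12,  b(8) = 7,  b(9) = 13,  b(10) = 4,  b(11) = 16,  b(12) = 16,  b(13) = 11,  b(14) = 3,  b(15) = 9,  b(16) = 14,  b(17) = 11,  b(18) = 1,  b(19) = 16,  b(20) = 13,  b(21) = 13,  b(22) = 10,  b(23) = 12,  b(24) = 2,  b(25) = 5,  b(26) = 10,  b(27) = 4,  b(28) = 13,  b(29) = 1,  b(30) = 1,  b(31) = 6,  b(32) = 14,  b(33) = 8,  b(34) = 3,  b(35) = 6,  b(36) = 16,  b(37) = 1,  b(38) = 4.
The sequence repeats with period 36.
(12065 - 1) mod 36 = 4, so b(12065) = b(5) = 5.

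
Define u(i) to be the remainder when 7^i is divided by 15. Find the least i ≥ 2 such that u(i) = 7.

Listing terms: u(1) = 7,  u(2) = 4,  u(3) = 13,  u(4) = 1,  u(5) = 7.
The sequence repeats with period 4.
The value 7 next appears (with i ≥ 2) at u(5).

5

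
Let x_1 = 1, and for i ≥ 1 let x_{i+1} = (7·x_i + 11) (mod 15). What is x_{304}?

Listing terms: x_1 = 1; x_2 = 3; x_3 = 2; x_4 = 10; x_5 = 6; x_6 = 8; x_7 = 7; x_8 = 0; x_9 = 11; x_{10} = 13; x_{11} = 12; x_{12} = 5; x_{13} = 1.
Since x_{13} = x_1 = 1, the sequence is periodic with period 12.
(304 - 1) mod 12 = 3, so x_{304} = x_4 = 10.

10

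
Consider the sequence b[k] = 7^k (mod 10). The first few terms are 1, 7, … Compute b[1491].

3

Computing terms: b[0] = 1,  b[1] = 7,  b[2] = 9,  b[3] = 3,  b[4] = 1.
The sequence repeats with period 4.
(1491 - 0) mod 4 = 3, so b[1491] = b[3] = 3.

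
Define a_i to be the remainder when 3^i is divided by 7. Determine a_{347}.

5

Computing terms: a_0 = 1,  a_1 = 3,  a_2 = 2,  a_3 = 6,  a_4 = 4,  a_5 = 5,  a_6 = 1.
The sequence repeats with period 6.
So a_{347} = a_{0 + ((347-0) mod 6)} = a_5 = 5.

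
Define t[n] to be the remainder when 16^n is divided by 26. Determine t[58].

We have t[1] = 16,  t[2] = 22,  t[3] = 14,  t[4] = 16.
The sequence repeats with period 3.
(58 - 1) mod 3 = 0, so t[58] = t[1] = 16.

16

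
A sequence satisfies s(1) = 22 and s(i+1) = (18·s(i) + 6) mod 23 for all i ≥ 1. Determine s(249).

8

Listing terms: s(1) = 22, s(2) = 11, s(3) = 20, s(4) = 21, s(5) = 16, s(6) = 18, s(7) = 8, s(8) = 12, s(9) = 15, s(10) = 0, s(11) = 6, s(12) = 22.
The sequence repeats with period 11.
(249 - 1) mod 11 = 6, so s(249) = s(7) = 8.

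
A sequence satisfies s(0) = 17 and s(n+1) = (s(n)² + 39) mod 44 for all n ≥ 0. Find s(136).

Computing terms: s(0) = 17,  s(1) = 20,  s(2) = 43,  s(3) = 40,  s(4) = 11,  s(5) = 28,  s(6) = 31,  s(7) = 32,  s(8) = 7,  s(9) = 0,  s(10) = 39,  s(11) = 20.
Since s(11) = s(1) = 20, the sequence is eventually periodic: after a pre-period of length 1 it cycles with period 10.
For n ≥ 1, s(n) depends only on (n - 1) mod 10. (136 - 1) mod 10 = 5, so s(136) = s(6) = 31.

31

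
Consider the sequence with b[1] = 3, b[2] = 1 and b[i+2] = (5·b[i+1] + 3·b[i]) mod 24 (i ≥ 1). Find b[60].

We have b[1] = 3,  b[2] = 1,  b[3] = 14,  b[4] = 1,  b[5] = 23,  b[6] = 22,  b[7] = 11,  b[8] = 1,  b[9] = 14.
Since (b[8], b[9]) = (b[2], b[3]) = (1, 14) (two consecutive terms determine the rest), the sequence is eventually periodic: after a pre-period of length 1 it cycles with period 6.
For i ≥ 2, b[i] depends only on (i - 2) mod 6. (60 - 2) mod 6 = 4, so b[60] = b[6] = 22.

22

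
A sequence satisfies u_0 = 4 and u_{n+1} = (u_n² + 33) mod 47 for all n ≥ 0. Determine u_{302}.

u_0 = 4,  u_1 = 2,  u_2 = 37,  u_3 = 39,  u_4 = 3,  u_5 = 42,  u_6 = 11,  u_7 = 13,  u_8 = 14,  u_9 = 41,  u_{10} = 22,  u_{11} = 0,  u_{12} = 33,  u_{13} = 41.
Since u_{13} = u_9 = 41, the sequence is eventually periodic: after a pre-period of length 9 it cycles with period 4.
For n ≥ 9, u_n depends only on (n - 9) mod 4. (302 - 9) mod 4 = 1, so u_{302} = u_{10} = 22.

22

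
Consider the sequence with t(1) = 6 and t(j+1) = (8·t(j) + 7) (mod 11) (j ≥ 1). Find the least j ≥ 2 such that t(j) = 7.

Computing terms: t(1) = 6; t(2) = 0; t(3) = 7; t(4) = 8; t(5) = 5; t(6) = 3; t(7) = 9; t(8) = 2; t(9) = 1; t(10) = 4; t(11) = 6.
The sequence repeats with period 10.
The value 7 first appears (with j ≥ 2) at t(3).

3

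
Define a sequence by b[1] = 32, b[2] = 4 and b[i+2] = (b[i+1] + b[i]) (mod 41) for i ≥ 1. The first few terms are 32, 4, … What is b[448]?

Listing terms: b[1] = 32; b[2] = 4; b[3] = 36; b[4] = 40; b[5] = 35; b[6] = 34; b[7] = 28; b[8] = 21; b[9] = 8; b[10] = 29; b[11] = 37; b[12] = 25; b[13] = 21; b[14] = 5; b[15] = 26; b[16] = 31; b[17] = 16; b[18] = 6; b[19] = 22; b[20] = 28; b[21] = 9; b[22] = 37; b[23] = 5; b[24] = 1; b[25] = 6; b[26] = 7; b[27] = 13; b[28] = 20; b[29] = 33; b[30] = 12; b[31] = 4; b[32] = 16; b[33] = 20; b[34] = 36; b[35] = 15; b[36] = 10; b[37] = 25; b[38] = 35; b[39] = 19; b[40] = 13; b[41] = 32; b[42] = 4.
The sequence repeats with period 40.
So b[448] = b[1 + ((448-1) mod 40)] = b[8] = 21.

21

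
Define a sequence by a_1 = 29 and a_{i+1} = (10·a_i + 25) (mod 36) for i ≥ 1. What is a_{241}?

35

Computing terms: a_1 = 29, a_2 = 27, a_3 = 7, a_4 = 23, a_5 = 3, a_6 = 19, a_7 = 35, a_8 = 15, a_9 = 31, a_{10} = 11, a_{11} = 27.
Since a_{11} = a_2 = 27, the sequence is eventually periodic: after a pre-period of length 1 it cycles with period 9.
For i ≥ 2, a_i depends only on (i - 2) mod 9. (241 - 2) mod 9 = 5, so a_{241} = a_7 = 35.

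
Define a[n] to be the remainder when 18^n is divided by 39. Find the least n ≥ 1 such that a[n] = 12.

Listing terms: a[0] = 1; a[1] = 18; a[2] = 12; a[3] = 21; a[4] = 27; a[5] = 18.
Since a[5] = a[1] = 18, the sequence is eventually periodic: after a pre-period of length 1 it cycles with period 4.
The value 12 first appears (with n ≥ 1) at a[2].

2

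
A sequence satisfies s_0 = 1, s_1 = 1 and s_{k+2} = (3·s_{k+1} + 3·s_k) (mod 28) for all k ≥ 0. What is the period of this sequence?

s_0 = 1,  s_1 = 1,  s_2 = 6,  s_3 = 21,  s_4 = 25,  s_5 = 26,  s_6 = 13,  s_7 = 5,  s_8 = 26,  s_9 = 9,  s_{10} = 21,  s_{11} = 6,  s_{12} = 25,  s_{13} = 9,  s_{14} = 18,  s_{15} = 25,  s_{16} = 17,  s_{17} = 14,  s_{18} = 9,  s_{19} = 13,  s_{20} = 10,  s_{21} = 13,  s_{22} = 13,  s_{23} = 22,  s_{24} = 21,  s_{25} = 17,  s_{26} = 2,  s_{27} = 1,  s_{28} = 9,  s_{29} = 2,  s_{30} = 5,  s_{31} = 21,  s_{32} = 22,  s_{33} = 17,  s_{34} = 5,  s_{35} = 10,  s_{36} = 17,  s_{37} = 25,  s_{38} = 14,  s_{39} = 5,  s_{40} = 1,  s_{41} = 18,  s_{42} = 1,  s_{43} = 1.
Since (s_{42}, s_{43}) = (s_0, s_1) = (1, 1) (two consecutive terms determine the rest), the sequence is periodic with period 42.

42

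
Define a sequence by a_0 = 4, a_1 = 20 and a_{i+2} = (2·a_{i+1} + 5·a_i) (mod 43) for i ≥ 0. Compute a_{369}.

We have a_0 = 4,  a_1 = 20,  a_2 = 17,  a_3 = 5,  a_4 = 9,  a_5 = 0,  a_6 = 2,  a_7 = 4,  a_8 = 18,  a_9 = 13,  a_{10} = 30,  a_{11} = 39,  a_{12} = 13,  a_{13} = 6,  a_{14} = 34,  a_{15} = 12,  a_{16} = 22,  a_{17} = 18,  a_{18} = 17,  a_{19} = 38,  a_{20} = 32,  a_{21} = 39,  a_{22} = 23,  a_{23} = 26,  a_{24} = 38,  a_{25} = 34,  a_{26} = 0,  a_{27} = 41,  a_{28} = 39,  a_{29} = 25,  a_{30} = 30,  a_{31} = 13,  a_{32} = 4,  a_{33} = 30,  a_{34} = 37,  a_{35} = 9,  a_{36} = 31,  a_{37} = 21,  a_{38} = 25,  a_{39} = 26,  a_{40} = 5,  a_{41} = 11,  a_{42} = 4,  a_{43} = 20.
The sequence repeats with period 42.
So a_{369} = a_{0 + ((369-0) mod 42)} = a_{33} = 30.

30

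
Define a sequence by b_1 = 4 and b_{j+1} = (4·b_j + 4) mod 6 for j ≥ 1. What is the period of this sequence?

3

We have b_1 = 4; b_2 = 2; b_3 = 0; b_4 = 4.
Since b_4 = b_1 = 4, the sequence is periodic with period 3.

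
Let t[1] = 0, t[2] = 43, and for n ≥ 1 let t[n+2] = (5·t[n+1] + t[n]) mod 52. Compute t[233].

Computing terms: t[1] = 0, t[2] = 43, t[3] = 7, t[4] = 26, t[5] = 33, t[6] = 35, t[7] = 0, t[8] = 35, t[9] = 19, t[10] = 26, t[11] = 45, t[12] = 43, t[13] = 0, t[14] = 43.
Since (t[13], t[14]) = (t[1], t[2]) = (0, 43) (two consecutive terms determine the rest), the sequence is periodic with period 12.
(233 - 1) mod 12 = 4, so t[233] = t[5] = 33.

33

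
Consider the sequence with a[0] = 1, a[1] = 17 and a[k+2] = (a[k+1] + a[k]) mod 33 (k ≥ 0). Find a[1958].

Listing terms: a[0] = 1, a[1] = 17, a[2] = 18, a[3] = 2, a[4] = 20, a[5] = 22, a[6] = 9, a[7] = 31, a[8] = 7, a[9] = 5, a[10] = 12, a[11] = 17, a[12] = 29, a[13] = 13, a[14] = 9, a[15] = 22, a[16] = 31, a[17] = 20, a[18] = 18, a[19] = 5, a[20] = 23, a[21] = 28, a[22] = 18, a[23] = 13, a[24] = 31, a[25] = 11, a[26] = 9, a[27] = 20, a[28] = 29, a[29] = 16, a[30] = 12, a[31] = 28, a[32] = 7, a[33] = 2, a[34] = 9, a[35] = 11, a[36] = 20, a[37] = 31, a[38] = 18, a[39] = 16, a[40] = 1, a[41] = 17.
The sequence repeats with period 40.
So a[1958] = a[0 + ((1958-0) mod 40)] = a[38] = 18.

18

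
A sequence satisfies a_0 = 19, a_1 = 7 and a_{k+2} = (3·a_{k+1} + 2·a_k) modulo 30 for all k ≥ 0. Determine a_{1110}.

17

a_0 = 19, a_1 = 7, a_2 = 29, a_3 = 11, a_4 = 1, a_5 = 25, a_6 = 17, a_7 = 11, a_8 = 7, a_9 = 13, a_{10} = 23, a_{11} = 5, a_{12} = 1, a_{13} = 13, a_{14} = 11, a_{15} = 29, a_{16} = 19, a_{17} = 25, a_{18} = 23, a_{19} = 29, a_{20} = 13, a_{21} = 7, a_{22} = 17, a_{23} = 5, a_{24} = 19, a_{25} = 7.
The sequence repeats with period 24.
(1110 - 0) mod 24 = 6, so a_{1110} = a_6 = 17.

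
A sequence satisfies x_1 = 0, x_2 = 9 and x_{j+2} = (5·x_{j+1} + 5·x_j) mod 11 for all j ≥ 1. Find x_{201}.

0

x_1 = 0; x_2 = 9; x_3 = 1; x_4 = 6; x_5 = 2; x_6 = 7; x_7 = 1; x_8 = 7; x_9 = 7; x_{10} = 4; x_{11} = 0; x_{12} = 9.
The sequence repeats with period 10.
(201 - 1) mod 10 = 0, so x_{201} = x_1 = 0.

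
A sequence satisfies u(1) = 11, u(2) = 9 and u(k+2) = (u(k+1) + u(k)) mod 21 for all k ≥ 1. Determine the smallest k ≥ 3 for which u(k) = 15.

We have u(1) = 11; u(2) = 9; u(3) = 20; u(4) = 8; u(5) = 7; u(6) = 15; u(7) = 1; u(8) = 16; u(9) = 17; u(10) = 12; u(11) = 8; u(12) = 20; u(13) = 7; u(14) = 6; u(15) = 13; u(16) = 19; u(17) = 11; u(18) = 9.
Since (u(17), u(18)) = (u(1), u(2)) = (11, 9) (two consecutive terms determine the rest), the sequence is periodic with period 16.
The value 15 first appears (with k ≥ 3) at u(6).

6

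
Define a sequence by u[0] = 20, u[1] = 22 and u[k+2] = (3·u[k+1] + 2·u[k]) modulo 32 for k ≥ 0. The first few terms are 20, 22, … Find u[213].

We have u[0] = 20,  u[1] = 22,  u[2] = 10,  u[3] = 10,  u[4] = 18,  u[5] = 10,  u[6] = 2,  u[7] = 26,  u[8] = 18,  u[9] = 10.
Since (u[8], u[9]) = (u[4], u[5]) = (18, 10) (two consecutive terms determine the rest), the sequence is eventually periodic: after a pre-period of length 4 it cycles with period 4.
For k ≥ 4, u[k] depends only on (k - 4) mod 4. (213 - 4) mod 4 = 1, so u[213] = u[5] = 10.

10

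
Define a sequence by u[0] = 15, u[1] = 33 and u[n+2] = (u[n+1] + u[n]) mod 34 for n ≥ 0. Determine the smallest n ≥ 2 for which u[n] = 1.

We have u[0] = 15,  u[1] = 33,  u[2] = 14,  u[3] = 13,  u[4] = 27,  u[5] = 6,  u[6] = 33,  u[7] = 5,  u[8] = 4,  u[9] = 9,  u[10] = 13,  u[11] = 22,  u[12] = 1,  u[13] = 23,  u[14] = 24,  u[15] = 13,  u[16] = 3,  u[17] = 16,  u[18] = 19,  u[19] = 1,  u[20] = 20,  u[21] = 21,  u[22] = 7,  u[23] = 28,  u[24] = 1,  u[25] = 29,  u[26] = 30,  u[27] = 25,  u[28] = 21,  u[29] = 12,  u[30] = 33,  u[31] = 11,  u[32] = 10,  u[33] = 21,  u[34] = 31,  u[35] = 18,  u[36] = 15,  u[37] = 33.
The sequence repeats with period 36.
The value 1 first appears (with n ≥ 2) at u[12].

12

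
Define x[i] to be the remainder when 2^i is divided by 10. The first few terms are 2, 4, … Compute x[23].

8

We have x[1] = 2,  x[2] = 4,  x[3] = 8,  x[4] = 6,  x[5] = 2.
Since x[5] = x[1] = 2, the sequence is periodic with period 4.
(23 - 1) mod 4 = 2, so x[23] = x[3] = 8.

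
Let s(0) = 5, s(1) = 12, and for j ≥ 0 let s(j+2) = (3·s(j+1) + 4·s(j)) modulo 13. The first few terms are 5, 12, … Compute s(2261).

s(0) = 5; s(1) = 12; s(2) = 4; s(3) = 8; s(4) = 1; s(5) = 9; s(6) = 5; s(7) = 12.
Since (s(6), s(7)) = (s(0), s(1)) = (5, 12) (two consecutive terms determine the rest), the sequence is periodic with period 6.
So s(2261) = s(0 + ((2261-0) mod 6)) = s(5) = 9.

9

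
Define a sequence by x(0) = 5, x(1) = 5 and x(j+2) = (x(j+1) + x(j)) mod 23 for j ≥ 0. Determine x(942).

4

x(0) = 5; x(1) = 5; x(2) = 10; x(3) = 15; x(4) = 2; x(5) = 17; x(6) = 19; x(7) = 13; x(8) = 9; x(9) = 22; x(10) = 8; x(11) = 7; x(12) = 15; x(13) = 22; x(14) = 14; x(15) = 13; x(16) = 4; x(17) = 17; x(18) = 21; x(19) = 15; x(20) = 13; x(21) = 5; x(22) = 18; x(23) = 0; x(24) = 18; x(25) = 18; x(26) = 13; x(27) = 8; x(28) = 21; x(29) = 6; x(30) = 4; x(31) = 10; x(32) = 14; x(33) = 1; x(34) = 15; x(35) = 16; x(36) = 8; x(37) = 1; x(38) = 9; x(39) = 10; x(40) = 19; x(41) = 6; x(42) = 2; x(43) = 8; x(44) = 10; x(45) = 18; x(46) = 5; x(47) = 0; x(48) = 5; x(49) = 5.
The sequence repeats with period 48.
So x(942) = x(0 + ((942-0) mod 48)) = x(30) = 4.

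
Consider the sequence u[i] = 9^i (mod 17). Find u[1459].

15

Computing terms: u[0] = 1; u[1] = 9; u[2] = 13; u[3] = 15; u[4] = 16; u[5] = 8; u[6] = 4; u[7] = 2; u[8] = 1.
Since u[8] = u[0] = 1, the sequence is periodic with period 8.
(1459 - 0) mod 8 = 3, so u[1459] = u[3] = 15.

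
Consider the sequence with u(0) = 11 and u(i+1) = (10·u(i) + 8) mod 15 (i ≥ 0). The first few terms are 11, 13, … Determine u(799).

13

Listing terms: u(0) = 11; u(1) = 13; u(2) = 3; u(3) = 8; u(4) = 13.
Since u(4) = u(1) = 13, the sequence is eventually periodic: after a pre-period of length 1 it cycles with period 3.
For i ≥ 1, u(i) depends only on (i - 1) mod 3. (799 - 1) mod 3 = 0, so u(799) = u(1) = 13.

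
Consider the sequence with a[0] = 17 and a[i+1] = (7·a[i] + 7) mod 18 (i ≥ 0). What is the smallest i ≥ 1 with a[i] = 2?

3

Computing terms: a[0] = 17; a[1] = 0; a[2] = 7; a[3] = 2; a[4] = 3; a[5] = 10; a[6] = 5; a[7] = 6; a[8] = 13; a[9] = 8; a[10] = 9; a[11] = 16; a[12] = 11; a[13] = 12; a[14] = 1; a[15] = 14; a[16] = 15; a[17] = 4; a[18] = 17.
The sequence repeats with period 18.
The value 2 first appears (with i ≥ 1) at a[3].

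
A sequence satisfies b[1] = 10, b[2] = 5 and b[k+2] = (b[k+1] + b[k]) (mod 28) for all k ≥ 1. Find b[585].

11

Computing terms: b[1] = 10; b[2] = 5; b[3] = 15; b[4] = 20; b[5] = 7; b[6] = 27; b[7] = 6; b[8] = 5; b[9] = 11; b[10] = 16; b[11] = 27; b[12] = 15; b[13] = 14; b[14] = 1; b[15] = 15; b[16] = 16; b[17] = 3; b[18] = 19; b[19] = 22; b[20] = 13; b[21] = 7; b[22] = 20; b[23] = 27; b[24] = 19; b[25] = 18; b[26] = 9; b[27] = 27; b[28] = 8; b[29] = 7; b[30] = 15; b[31] = 22; b[32] = 9; b[33] = 3; b[34] = 12; b[35] = 15; b[36] = 27; b[37] = 14; b[38] = 13; b[39] = 27; b[40] = 12; b[41] = 11; b[42] = 23; b[43] = 6; b[44] = 1; b[45] = 7; b[46] = 8; b[47] = 15; b[48] = 23; b[49] = 10; b[50] = 5.
The sequence repeats with period 48.
(585 - 1) mod 48 = 8, so b[585] = b[9] = 11.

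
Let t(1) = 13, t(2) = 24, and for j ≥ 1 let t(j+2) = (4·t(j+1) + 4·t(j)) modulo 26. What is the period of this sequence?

Computing terms: t(1) = 13, t(2) = 24, t(3) = 18, t(4) = 12, t(5) = 16, t(6) = 8, t(7) = 18, t(8) = 0, t(9) = 20, t(10) = 2, t(11) = 10, t(12) = 22, t(13) = 24, t(14) = 2, t(15) = 0, t(16) = 8, t(17) = 6, t(18) = 4, t(19) = 14, t(20) = 20, t(21) = 6, t(22) = 0, t(23) = 24, t(24) = 18.
Since (t(23), t(24)) = (t(2), t(3)) = (24, 18) (two consecutive terms determine the rest), the sequence is eventually periodic: after a pre-period of length 1 it cycles with period 21.

21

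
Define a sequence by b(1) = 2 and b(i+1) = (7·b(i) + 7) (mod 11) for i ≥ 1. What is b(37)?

Computing terms: b(1) = 2; b(2) = 10; b(3) = 0; b(4) = 7; b(5) = 1; b(6) = 3; b(7) = 6; b(8) = 5; b(9) = 9; b(10) = 4; b(11) = 2.
The sequence repeats with period 10.
So b(37) = b(1 + ((37-1) mod 10)) = b(7) = 6.

6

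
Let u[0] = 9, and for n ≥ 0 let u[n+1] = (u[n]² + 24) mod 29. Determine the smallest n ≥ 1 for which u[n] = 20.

We have u[0] = 9, u[1] = 18, u[2] = 0, u[3] = 24, u[4] = 20, u[5] = 18.
Since u[5] = u[1] = 18, the sequence is eventually periodic: after a pre-period of length 1 it cycles with period 4.
The value 20 first appears (with n ≥ 1) at u[4].

4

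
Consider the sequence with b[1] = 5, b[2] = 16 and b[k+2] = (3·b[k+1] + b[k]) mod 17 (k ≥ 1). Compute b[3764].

Listing terms: b[1] = 5, b[2] = 16, b[3] = 2, b[4] = 5, b[5] = 0, b[6] = 5, b[7] = 15, b[8] = 16, b[9] = 12, b[10] = 1, b[11] = 15, b[12] = 12, b[13] = 0, b[14] = 12, b[15] = 2, b[16] = 1, b[17] = 5, b[18] = 16.
The sequence repeats with period 16.
(3764 - 1) mod 16 = 3, so b[3764] = b[4] = 5.

5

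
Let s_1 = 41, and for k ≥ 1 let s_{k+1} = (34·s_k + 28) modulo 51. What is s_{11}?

s_1 = 41; s_2 = 45; s_3 = 28; s_4 = 11; s_5 = 45.
Since s_5 = s_2 = 45, the sequence is eventually periodic: after a pre-period of length 1 it cycles with period 3.
For k ≥ 2, s_k depends only on (k - 2) mod 3. (11 - 2) mod 3 = 0, so s_{11} = s_2 = 45.

45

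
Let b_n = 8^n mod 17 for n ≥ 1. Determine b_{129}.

8

We have b_1 = 8, b_2 = 13, b_3 = 2, b_4 = 16, b_5 = 9, b_6 = 4, b_7 = 15, b_8 = 1, b_9 = 8.
Since b_9 = b_1 = 8, the sequence is periodic with period 8.
(129 - 1) mod 8 = 0, so b_{129} = b_1 = 8.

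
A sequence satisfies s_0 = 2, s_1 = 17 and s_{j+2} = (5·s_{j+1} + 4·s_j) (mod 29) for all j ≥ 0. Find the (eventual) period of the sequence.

Computing terms: s_0 = 2; s_1 = 17; s_2 = 6; s_3 = 11; s_4 = 21; s_5 = 4; s_6 = 17; s_7 = 14; s_8 = 22; s_9 = 21; s_{10} = 19; s_{11} = 5; s_{12} = 14; s_{13} = 3; s_{14} = 13; s_{15} = 19; s_{16} = 2; s_{17} = 28; s_{18} = 3; s_{19} = 11; s_{20} = 9; s_{21} = 2; s_{22} = 17.
Since (s_{21}, s_{22}) = (s_0, s_1) = (2, 17) (two consecutive terms determine the rest), the sequence is periodic with period 21.

21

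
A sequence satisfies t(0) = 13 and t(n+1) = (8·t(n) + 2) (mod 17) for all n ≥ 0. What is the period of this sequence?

Computing terms: t(0) = 13,  t(1) = 4,  t(2) = 0,  t(3) = 2,  t(4) = 1,  t(5) = 10,  t(6) = 14,  t(7) = 12,  t(8) = 13.
Since t(8) = t(0) = 13, the sequence is periodic with period 8.

8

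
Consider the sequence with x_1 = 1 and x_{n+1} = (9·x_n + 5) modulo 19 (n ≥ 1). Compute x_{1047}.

Computing terms: x_1 = 1,  x_2 = 14,  x_3 = 17,  x_4 = 6,  x_5 = 2,  x_6 = 4,  x_7 = 3,  x_8 = 13,  x_9 = 8,  x_{10} = 1.
Since x_{10} = x_1 = 1, the sequence is periodic with period 9.
So x_{1047} = x_{1 + ((1047-1) mod 9)} = x_3 = 17.

17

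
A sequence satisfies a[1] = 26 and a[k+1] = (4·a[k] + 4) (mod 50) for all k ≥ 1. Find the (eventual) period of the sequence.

10

Computing terms: a[1] = 26, a[2] = 8, a[3] = 36, a[4] = 48, a[5] = 46, a[6] = 38, a[7] = 6, a[8] = 28, a[9] = 16, a[10] = 18, a[11] = 26.
Since a[11] = a[1] = 26, the sequence is periodic with period 10.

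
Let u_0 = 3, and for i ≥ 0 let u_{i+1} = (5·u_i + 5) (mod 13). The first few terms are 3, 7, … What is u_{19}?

We have u_0 = 3, u_1 = 7, u_2 = 1, u_3 = 10, u_4 = 3.
The sequence repeats with period 4.
(19 - 0) mod 4 = 3, so u_{19} = u_3 = 10.

10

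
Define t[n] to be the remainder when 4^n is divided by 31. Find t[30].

Listing terms: t[0] = 1,  t[1] = 4,  t[2] = 16,  t[3] = 2,  t[4] = 8,  t[5] = 1.
Since t[5] = t[0] = 1, the sequence is periodic with period 5.
(30 - 0) mod 5 = 0, so t[30] = t[0] = 1.

1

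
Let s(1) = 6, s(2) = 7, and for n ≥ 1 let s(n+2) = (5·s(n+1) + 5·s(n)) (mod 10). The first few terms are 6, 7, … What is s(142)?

0

Computing terms: s(1) = 6,  s(2) = 7,  s(3) = 5,  s(4) = 0,  s(5) = 5,  s(6) = 5,  s(7) = 0.
Since (s(6), s(7)) = (s(3), s(4)) = (5, 0) (two consecutive terms determine the rest), the sequence is eventually periodic: after a pre-period of length 2 it cycles with period 3.
For n ≥ 3, s(n) depends only on (n - 3) mod 3. (142 - 3) mod 3 = 1, so s(142) = s(4) = 0.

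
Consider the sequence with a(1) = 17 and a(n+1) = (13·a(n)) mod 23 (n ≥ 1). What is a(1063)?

Listing terms: a(1) = 17,  a(2) = 14,  a(3) = 21,  a(4) = 20,  a(5) = 7,  a(6) = 22,  a(7) = 10,  a(8) = 15,  a(9) = 11,  a(10) = 5,  a(11) = 19,  a(12) = 17.
Since a(12) = a(1) = 17, the sequence is periodic with period 11.
So a(1063) = a(1 + ((1063-1) mod 11)) = a(7) = 10.

10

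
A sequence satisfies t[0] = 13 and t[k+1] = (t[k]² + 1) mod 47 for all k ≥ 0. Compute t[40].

Computing terms: t[0] = 13; t[1] = 29; t[2] = 43; t[3] = 17; t[4] = 8; t[5] = 18; t[6] = 43.
Since t[6] = t[2] = 43, the sequence is eventually periodic: after a pre-period of length 2 it cycles with period 4.
For k ≥ 2, t[k] depends only on (k - 2) mod 4. (40 - 2) mod 4 = 2, so t[40] = t[4] = 8.

8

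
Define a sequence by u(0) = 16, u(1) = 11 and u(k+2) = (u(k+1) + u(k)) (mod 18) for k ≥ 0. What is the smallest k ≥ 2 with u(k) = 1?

We have u(0) = 16, u(1) = 11, u(2) = 9, u(3) = 2, u(4) = 11, u(5) = 13, u(6) = 6, u(7) = 1, u(8) = 7, u(9) = 8, u(10) = 15, u(11) = 5, u(12) = 2, u(13) = 7, u(14) = 9, u(15) = 16, u(16) = 7, u(17) = 5, u(18) = 12, u(19) = 17, u(20) = 11, u(21) = 10, u(22) = 3, u(23) = 13, u(24) = 16, u(25) = 11.
Since (u(24), u(25)) = (u(0), u(1)) = (16, 11) (two consecutive terms determine the rest), the sequence is periodic with period 24.
The value 1 first appears (with k ≥ 2) at u(7).

7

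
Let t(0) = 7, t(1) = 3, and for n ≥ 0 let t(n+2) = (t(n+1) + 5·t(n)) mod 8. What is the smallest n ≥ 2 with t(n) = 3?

Computing terms: t(0) = 7, t(1) = 3, t(2) = 6, t(3) = 5, t(4) = 3, t(5) = 4, t(6) = 3, t(7) = 7, t(8) = 6, t(9) = 1, t(10) = 7, t(11) = 4, t(12) = 7, t(13) = 3.
Since (t(12), t(13)) = (t(0), t(1)) = (7, 3) (two consecutive terms determine the rest), the sequence is periodic with period 12.
The value 3 first appears (with n ≥ 2) at t(4).

4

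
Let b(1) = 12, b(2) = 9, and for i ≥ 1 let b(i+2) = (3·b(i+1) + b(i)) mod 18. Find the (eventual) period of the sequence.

6

Listing terms: b(1) = 12; b(2) = 9; b(3) = 3; b(4) = 0; b(5) = 3; b(6) = 9; b(7) = 12; b(8) = 9.
Since (b(7), b(8)) = (b(1), b(2)) = (12, 9) (two consecutive terms determine the rest), the sequence is periodic with period 6.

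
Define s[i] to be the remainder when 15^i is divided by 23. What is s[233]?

Listing terms: s[0] = 1,  s[1] = 15,  s[2] = 18,  s[3] = 17,  s[4] = 2,  s[5] = 7,  s[6] = 13,  s[7] = 11,  s[8] = 4,  s[9] = 14,  s[10] = 3,  s[11] = 22,  s[12] = 8,  s[13] = 5,  s[14] = 6,  s[15] = 21,  s[16] = 16,  s[17] = 10,  s[18] = 12,  s[19] = 19,  s[20] = 9,  s[21] = 20,  s[22] = 1.
The sequence repeats with period 22.
So s[233] = s[0 + ((233-0) mod 22)] = s[13] = 5.

5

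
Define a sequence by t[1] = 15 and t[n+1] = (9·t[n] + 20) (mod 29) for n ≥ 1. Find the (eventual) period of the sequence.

14

We have t[1] = 15,  t[2] = 10,  t[3] = 23,  t[4] = 24,  t[5] = 4,  t[6] = 27,  t[7] = 2,  t[8] = 9,  t[9] = 14,  t[10] = 1,  t[11] = 0,  t[12] = 20,  t[13] = 26,  t[14] = 22,  t[15] = 15.
Since t[15] = t[1] = 15, the sequence is periodic with period 14.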